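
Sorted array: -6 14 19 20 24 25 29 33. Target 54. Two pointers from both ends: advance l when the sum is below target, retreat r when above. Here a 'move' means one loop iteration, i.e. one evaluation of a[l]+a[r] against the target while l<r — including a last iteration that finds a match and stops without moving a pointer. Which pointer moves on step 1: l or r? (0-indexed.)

l=0 r=7: -6+33=27 <54, l++

l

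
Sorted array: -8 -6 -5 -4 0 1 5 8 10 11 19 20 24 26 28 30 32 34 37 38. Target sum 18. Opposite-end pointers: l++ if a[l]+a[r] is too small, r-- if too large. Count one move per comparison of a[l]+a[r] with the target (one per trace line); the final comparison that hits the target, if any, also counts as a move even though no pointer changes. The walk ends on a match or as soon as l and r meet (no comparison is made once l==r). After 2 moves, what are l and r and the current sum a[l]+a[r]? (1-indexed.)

l=1 r=20: -8+38=30 >18, r--
l=1 r=19: -8+37=29 >18, r--

l=1, r=18, sum=26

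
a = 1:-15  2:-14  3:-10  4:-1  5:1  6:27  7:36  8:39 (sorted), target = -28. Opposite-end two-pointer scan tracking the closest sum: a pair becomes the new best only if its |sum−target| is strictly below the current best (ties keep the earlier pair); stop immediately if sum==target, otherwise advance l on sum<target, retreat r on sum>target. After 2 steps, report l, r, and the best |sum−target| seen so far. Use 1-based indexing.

l=1, r=6, best |Δ|=49

[1,8] -15+39=24 d=52 * → r--
[1,7] -15+36=21 d=49 * → r--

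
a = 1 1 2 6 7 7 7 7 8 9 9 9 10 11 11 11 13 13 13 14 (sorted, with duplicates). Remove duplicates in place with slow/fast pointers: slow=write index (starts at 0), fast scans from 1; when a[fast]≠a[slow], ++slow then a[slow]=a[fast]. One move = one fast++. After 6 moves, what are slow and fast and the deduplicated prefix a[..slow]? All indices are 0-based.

slow=0 fast=1: a[fast]=1=a[slow] dup, fast++
slow=0 fast=2: a[fast]=2≠a[slow]=1 write a[1]=2, slow++,fast++
slow=1 fast=3: a[fast]=6≠a[slow]=2 write a[2]=6, slow++,fast++
slow=2 fast=4: a[fast]=7≠a[slow]=6 write a[3]=7, slow++,fast++
slow=3 fast=5: a[fast]=7=a[slow] dup, fast++
slow=3 fast=6: a[fast]=7=a[slow] dup, fast++

slow=3, fast=7, prefix=[1, 2, 6, 7]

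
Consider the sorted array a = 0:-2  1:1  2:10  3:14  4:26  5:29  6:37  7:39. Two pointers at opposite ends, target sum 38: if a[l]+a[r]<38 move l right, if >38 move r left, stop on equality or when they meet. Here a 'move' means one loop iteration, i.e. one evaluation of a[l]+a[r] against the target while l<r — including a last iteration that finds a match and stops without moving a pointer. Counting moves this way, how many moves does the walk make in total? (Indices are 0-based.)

[0,7] -2+39=37 <38 → l++
[1,7] 1+39=40 >38 → r--
[1,6] 1+37=38 → found

3 moves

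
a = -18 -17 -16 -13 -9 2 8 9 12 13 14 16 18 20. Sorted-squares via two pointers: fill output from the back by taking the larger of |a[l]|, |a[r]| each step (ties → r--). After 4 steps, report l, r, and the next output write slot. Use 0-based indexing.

l=2, r=11, next write slot=9

[0,13] |-18|<=|20| out[13]=400 → r--
[0,12] |-18|<=|18| out[12]=324 → r--
[0,11] |-18|>|16| out[11]=324 → l++
[1,11] |-17|>|16| out[10]=289 → l++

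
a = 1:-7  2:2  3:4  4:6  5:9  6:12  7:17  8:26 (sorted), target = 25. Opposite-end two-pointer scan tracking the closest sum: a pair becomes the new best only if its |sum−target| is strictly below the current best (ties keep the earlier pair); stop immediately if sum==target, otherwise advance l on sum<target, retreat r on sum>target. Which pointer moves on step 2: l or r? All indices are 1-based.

[1,8] -7+26=19 d=6 * → l++
[2,8] 2+26=28 d=3 * → r--

r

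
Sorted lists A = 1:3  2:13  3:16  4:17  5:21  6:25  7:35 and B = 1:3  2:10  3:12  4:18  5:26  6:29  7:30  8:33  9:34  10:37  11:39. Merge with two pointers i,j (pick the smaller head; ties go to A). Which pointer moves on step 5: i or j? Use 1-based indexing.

i

i=1 j=1: A[i]=3<=B[j]=3 take 3, i++
i=2 j=1: A[i]=13>B[j]=3 take 3, j++
i=2 j=2: A[i]=13>B[j]=10 take 10, j++
i=2 j=3: A[i]=13>B[j]=12 take 12, j++
i=2 j=4: A[i]=13<=B[j]=18 take 13, i++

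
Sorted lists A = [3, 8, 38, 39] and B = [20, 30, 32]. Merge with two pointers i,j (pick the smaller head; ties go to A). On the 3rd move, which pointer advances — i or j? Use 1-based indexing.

[i=1,j=1] A[i]=3<=B[j]=20 take 3 → i++
[i=2,j=1] A[i]=8<=B[j]=20 take 8 → i++
[i=3,j=1] A[i]=38>B[j]=20 take 20 → j++

j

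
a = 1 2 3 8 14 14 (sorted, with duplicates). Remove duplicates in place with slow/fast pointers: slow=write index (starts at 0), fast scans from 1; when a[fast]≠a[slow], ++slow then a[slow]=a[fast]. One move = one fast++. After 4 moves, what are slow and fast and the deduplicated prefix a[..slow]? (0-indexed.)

slow=0 fast=1: a[fast]=2≠a[slow]=1 write a[1]=2, slow++,fast++
slow=1 fast=2: a[fast]=3≠a[slow]=2 write a[2]=3, slow++,fast++
slow=2 fast=3: a[fast]=8≠a[slow]=3 write a[3]=8, slow++,fast++
slow=3 fast=4: a[fast]=14≠a[slow]=8 write a[4]=14, slow++,fast++

slow=4, fast=5, prefix=[1, 2, 3, 8, 14]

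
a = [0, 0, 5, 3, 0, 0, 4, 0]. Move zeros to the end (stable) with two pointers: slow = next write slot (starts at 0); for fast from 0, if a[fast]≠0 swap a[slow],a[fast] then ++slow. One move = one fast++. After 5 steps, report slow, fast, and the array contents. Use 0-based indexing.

(s=0,f=0) a[fast]=0 → fast++
(s=0,f=1) a[fast]=0 → fast++
(s=0,f=2) a[fast]=5≠0 swap→a[0]=5 → slow++,fast++
(s=1,f=3) a[fast]=3≠0 swap→a[1]=3 → slow++,fast++
(s=2,f=4) a[fast]=0 → fast++

slow=2, fast=5, a=[5, 3, 0, 0, 0, 0, 4, 0]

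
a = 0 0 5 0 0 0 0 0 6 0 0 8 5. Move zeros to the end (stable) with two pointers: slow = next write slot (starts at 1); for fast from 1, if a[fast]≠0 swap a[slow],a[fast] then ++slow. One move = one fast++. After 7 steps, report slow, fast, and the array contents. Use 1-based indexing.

slow=1 fast=1: a[fast]=0, fast++
slow=1 fast=2: a[fast]=0, fast++
slow=1 fast=3: a[fast]=5≠0 swap→a[1]=5, slow++,fast++
slow=2 fast=4: a[fast]=0, fast++
slow=2 fast=5: a[fast]=0, fast++
slow=2 fast=6: a[fast]=0, fast++
slow=2 fast=7: a[fast]=0, fast++

slow=2, fast=8, a=[5, 0, 0, 0, 0, 0, 0, 0, 6, 0, 0, 8, 5]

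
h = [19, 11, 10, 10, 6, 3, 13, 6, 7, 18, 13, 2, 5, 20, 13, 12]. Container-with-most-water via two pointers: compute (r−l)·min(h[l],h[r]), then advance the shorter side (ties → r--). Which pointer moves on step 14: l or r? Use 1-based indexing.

[1,16] min(19,12)*15=180 best=180 * → r--
[1,15] min(19,13)*14=182 best=182 * → r--
[1,14] min(19,20)*13=247 best=247 * → l++
[2,14] min(11,20)*12=132 best=247 → l++
[3,14] min(10,20)*11=110 best=247 → l++
[4,14] min(10,20)*10=100 best=247 → l++
[5,14] min(6,20)*9=54 best=247 → l++
[6,14] min(3,20)*8=24 best=247 → l++
[7,14] min(13,20)*7=91 best=247 → l++
[8,14] min(6,20)*6=36 best=247 → l++
[9,14] min(7,20)*5=35 best=247 → l++
[10,14] min(18,20)*4=72 best=247 → l++
[11,14] min(13,20)*3=39 best=247 → l++
[12,14] min(2,20)*2=4 best=247 → l++

l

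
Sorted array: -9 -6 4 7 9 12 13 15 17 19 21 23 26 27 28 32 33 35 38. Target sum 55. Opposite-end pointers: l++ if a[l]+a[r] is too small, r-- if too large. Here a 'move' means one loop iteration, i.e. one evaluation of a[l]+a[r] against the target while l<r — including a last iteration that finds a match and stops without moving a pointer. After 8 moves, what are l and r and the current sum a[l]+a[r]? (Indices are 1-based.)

[1,19] -9+38=29 <55 → l++
[2,19] -6+38=32 <55 → l++
[3,19] 4+38=42 <55 → l++
[4,19] 7+38=45 <55 → l++
[5,19] 9+38=47 <55 → l++
[6,19] 12+38=50 <55 → l++
[7,19] 13+38=51 <55 → l++
[8,19] 15+38=53 <55 → l++

l=9, r=19, sum=55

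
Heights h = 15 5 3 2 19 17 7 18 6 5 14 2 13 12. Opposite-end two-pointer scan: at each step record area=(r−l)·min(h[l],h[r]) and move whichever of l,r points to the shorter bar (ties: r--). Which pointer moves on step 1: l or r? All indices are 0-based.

[0,13] min(15,12)*13=156 best=156 * → r--

r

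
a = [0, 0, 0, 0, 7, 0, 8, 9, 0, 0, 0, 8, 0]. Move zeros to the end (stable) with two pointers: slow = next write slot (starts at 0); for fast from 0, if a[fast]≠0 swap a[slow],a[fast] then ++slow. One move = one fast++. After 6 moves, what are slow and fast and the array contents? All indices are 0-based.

(s=0,f=0) a[fast]=0 → fast++
(s=0,f=1) a[fast]=0 → fast++
(s=0,f=2) a[fast]=0 → fast++
(s=0,f=3) a[fast]=0 → fast++
(s=0,f=4) a[fast]=7≠0 swap→a[0]=7 → slow++,fast++
(s=1,f=5) a[fast]=0 → fast++

slow=1, fast=6, a=[7, 0, 0, 0, 0, 0, 8, 9, 0, 0, 0, 8, 0]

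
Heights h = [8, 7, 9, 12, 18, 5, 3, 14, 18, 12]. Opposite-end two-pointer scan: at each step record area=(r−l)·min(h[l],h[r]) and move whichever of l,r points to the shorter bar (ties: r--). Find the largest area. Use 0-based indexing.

max area = 72

[0,9] min(8,12)*9=72 best=72 * → l++
[1,9] min(7,12)*8=56 best=72 → l++
[2,9] min(9,12)*7=63 best=72 → l++
[3,9] min(12,12)*6=72 best=72 → r--
[3,8] min(12,18)*5=60 best=72 → l++
[4,8] min(18,18)*4=72 best=72 → r--
[4,7] min(18,14)*3=42 best=72 → r--
[4,6] min(18,3)*2=6 best=72 → r--
[4,5] min(18,5)*1=5 best=72 → r--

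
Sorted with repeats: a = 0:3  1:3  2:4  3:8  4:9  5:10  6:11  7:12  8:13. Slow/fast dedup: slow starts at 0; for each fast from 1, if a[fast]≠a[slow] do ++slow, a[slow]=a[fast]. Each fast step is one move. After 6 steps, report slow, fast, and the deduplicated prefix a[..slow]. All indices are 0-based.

slow=0 fast=1: a[fast]=3=a[slow] dup, fast++
slow=0 fast=2: a[fast]=4≠a[slow]=3 write a[1]=4, slow++,fast++
slow=1 fast=3: a[fast]=8≠a[slow]=4 write a[2]=8, slow++,fast++
slow=2 fast=4: a[fast]=9≠a[slow]=8 write a[3]=9, slow++,fast++
slow=3 fast=5: a[fast]=10≠a[slow]=9 write a[4]=10, slow++,fast++
slow=4 fast=6: a[fast]=11≠a[slow]=10 write a[5]=11, slow++,fast++

slow=5, fast=7, prefix=[3, 4, 8, 9, 10, 11]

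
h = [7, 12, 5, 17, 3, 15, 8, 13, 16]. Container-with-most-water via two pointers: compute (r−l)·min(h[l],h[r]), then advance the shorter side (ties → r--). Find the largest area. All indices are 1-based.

l=1 r=9: min(7,16)*8=56 best=56 *, l++
l=2 r=9: min(12,16)*7=84 best=84 *, l++
l=3 r=9: min(5,16)*6=30 best=84, l++
l=4 r=9: min(17,16)*5=80 best=84, r--
l=4 r=8: min(17,13)*4=52 best=84, r--
l=4 r=7: min(17,8)*3=24 best=84, r--
l=4 r=6: min(17,15)*2=30 best=84, r--
l=4 r=5: min(17,3)*1=3 best=84, r--

max area = 84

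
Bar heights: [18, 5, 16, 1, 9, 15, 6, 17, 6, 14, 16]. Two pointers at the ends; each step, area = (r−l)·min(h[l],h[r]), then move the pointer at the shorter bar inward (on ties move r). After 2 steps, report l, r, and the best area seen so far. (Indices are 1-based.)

l=1 r=11: min(18,16)*10=160 best=160 *, r--
l=1 r=10: min(18,14)*9=126 best=160, r--

l=1, r=9, best area=160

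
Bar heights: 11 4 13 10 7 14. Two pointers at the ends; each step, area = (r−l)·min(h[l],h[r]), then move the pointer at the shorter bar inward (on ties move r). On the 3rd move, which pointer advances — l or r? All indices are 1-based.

[1,6] min(11,14)*5=55 best=55 * → l++
[2,6] min(4,14)*4=16 best=55 → l++
[3,6] min(13,14)*3=39 best=55 → l++

l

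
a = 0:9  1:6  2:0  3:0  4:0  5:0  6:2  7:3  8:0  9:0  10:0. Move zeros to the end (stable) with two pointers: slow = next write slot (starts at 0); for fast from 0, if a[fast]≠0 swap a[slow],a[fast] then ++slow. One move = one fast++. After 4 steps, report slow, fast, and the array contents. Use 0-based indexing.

slow=2, fast=4, a=[9, 6, 0, 0, 0, 0, 2, 3, 0, 0, 0]

(s=0,f=0) a[fast]=9≠0 swap→a[0]=9 → slow++,fast++
(s=1,f=1) a[fast]=6≠0 swap→a[1]=6 → slow++,fast++
(s=2,f=2) a[fast]=0 → fast++
(s=2,f=3) a[fast]=0 → fast++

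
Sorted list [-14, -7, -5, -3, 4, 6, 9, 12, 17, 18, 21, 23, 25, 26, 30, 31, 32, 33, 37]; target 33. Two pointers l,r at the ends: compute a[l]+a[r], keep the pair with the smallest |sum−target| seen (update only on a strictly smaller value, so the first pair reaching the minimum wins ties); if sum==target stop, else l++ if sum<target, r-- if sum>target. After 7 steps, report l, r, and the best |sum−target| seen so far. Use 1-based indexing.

l=5, r=16, best |Δ|=1

l=1 r=19: -14+37=23 d=10 *, l++
l=2 r=19: -7+37=30 d=3 *, l++
l=3 r=19: -5+37=32 d=1 *, l++
l=4 r=19: -3+37=34 d=1, r--
l=4 r=18: -3+33=30 d=3, l++
l=5 r=18: 4+33=37 d=4, r--
l=5 r=17: 4+32=36 d=3, r--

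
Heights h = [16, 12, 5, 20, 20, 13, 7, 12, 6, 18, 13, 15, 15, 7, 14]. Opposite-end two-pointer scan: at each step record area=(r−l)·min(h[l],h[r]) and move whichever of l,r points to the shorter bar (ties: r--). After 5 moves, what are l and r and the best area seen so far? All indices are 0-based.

l=0 r=14: min(16,14)*14=196 best=196 *, r--
l=0 r=13: min(16,7)*13=91 best=196, r--
l=0 r=12: min(16,15)*12=180 best=196, r--
l=0 r=11: min(16,15)*11=165 best=196, r--
l=0 r=10: min(16,13)*10=130 best=196, r--

l=0, r=9, best area=196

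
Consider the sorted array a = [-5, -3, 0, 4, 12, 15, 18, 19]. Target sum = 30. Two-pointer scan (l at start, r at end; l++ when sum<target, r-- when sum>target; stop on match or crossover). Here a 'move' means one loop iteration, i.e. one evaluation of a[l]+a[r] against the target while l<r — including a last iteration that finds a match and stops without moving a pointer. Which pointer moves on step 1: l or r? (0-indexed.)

l=0 r=7: -5+19=14 <30, l++

l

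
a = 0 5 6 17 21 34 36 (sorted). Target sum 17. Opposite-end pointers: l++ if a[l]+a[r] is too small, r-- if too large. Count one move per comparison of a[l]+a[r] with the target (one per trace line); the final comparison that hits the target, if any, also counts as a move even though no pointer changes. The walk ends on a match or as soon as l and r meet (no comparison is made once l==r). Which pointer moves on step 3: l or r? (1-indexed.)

l=1 r=7: 0+36=36 >17, r--
l=1 r=6: 0+34=34 >17, r--
l=1 r=5: 0+21=21 >17, r--

r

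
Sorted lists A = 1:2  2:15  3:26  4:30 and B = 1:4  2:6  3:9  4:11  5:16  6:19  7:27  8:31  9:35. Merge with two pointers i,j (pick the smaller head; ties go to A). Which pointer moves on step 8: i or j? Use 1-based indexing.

j

[i=1,j=1] A[i]=2<=B[j]=4 take 2 → i++
[i=2,j=1] A[i]=15>B[j]=4 take 4 → j++
[i=2,j=2] A[i]=15>B[j]=6 take 6 → j++
[i=2,j=3] A[i]=15>B[j]=9 take 9 → j++
[i=2,j=4] A[i]=15>B[j]=11 take 11 → j++
[i=2,j=5] A[i]=15<=B[j]=16 take 15 → i++
[i=3,j=5] A[i]=26>B[j]=16 take 16 → j++
[i=3,j=6] A[i]=26>B[j]=19 take 19 → j++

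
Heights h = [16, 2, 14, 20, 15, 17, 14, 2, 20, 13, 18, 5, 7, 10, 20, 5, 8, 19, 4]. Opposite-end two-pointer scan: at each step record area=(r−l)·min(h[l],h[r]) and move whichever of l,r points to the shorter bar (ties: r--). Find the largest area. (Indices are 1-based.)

l=1 r=19: min(16,4)*18=72 best=72 *, r--
l=1 r=18: min(16,19)*17=272 best=272 *, l++
l=2 r=18: min(2,19)*16=32 best=272, l++
l=3 r=18: min(14,19)*15=210 best=272, l++
l=4 r=18: min(20,19)*14=266 best=272, r--
l=4 r=17: min(20,8)*13=104 best=272, r--
l=4 r=16: min(20,5)*12=60 best=272, r--
l=4 r=15: min(20,20)*11=220 best=272, r--
l=4 r=14: min(20,10)*10=100 best=272, r--
l=4 r=13: min(20,7)*9=63 best=272, r--
l=4 r=12: min(20,5)*8=40 best=272, r--
l=4 r=11: min(20,18)*7=126 best=272, r--
l=4 r=10: min(20,13)*6=78 best=272, r--
l=4 r=9: min(20,20)*5=100 best=272, r--
l=4 r=8: min(20,2)*4=8 best=272, r--
l=4 r=7: min(20,14)*3=42 best=272, r--
l=4 r=6: min(20,17)*2=34 best=272, r--
l=4 r=5: min(20,15)*1=15 best=272, r--

max area = 272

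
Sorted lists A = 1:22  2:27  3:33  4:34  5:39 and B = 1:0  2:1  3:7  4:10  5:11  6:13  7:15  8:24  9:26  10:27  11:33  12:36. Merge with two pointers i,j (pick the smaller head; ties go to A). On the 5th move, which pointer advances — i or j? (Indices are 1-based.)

j

i=1 j=1: A[i]=22>B[j]=0 take 0, j++
i=1 j=2: A[i]=22>B[j]=1 take 1, j++
i=1 j=3: A[i]=22>B[j]=7 take 7, j++
i=1 j=4: A[i]=22>B[j]=10 take 10, j++
i=1 j=5: A[i]=22>B[j]=11 take 11, j++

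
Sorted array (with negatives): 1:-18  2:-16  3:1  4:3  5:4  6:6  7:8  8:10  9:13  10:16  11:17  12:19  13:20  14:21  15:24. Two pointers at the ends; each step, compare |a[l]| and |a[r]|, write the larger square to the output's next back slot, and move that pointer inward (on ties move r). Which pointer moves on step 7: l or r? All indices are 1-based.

[1,15] |-18|<=|24| out[15]=576 → r--
[1,14] |-18|<=|21| out[14]=441 → r--
[1,13] |-18|<=|20| out[13]=400 → r--
[1,12] |-18|<=|19| out[12]=361 → r--
[1,11] |-18|>|17| out[11]=324 → l++
[2,11] |-16|<=|17| out[10]=289 → r--
[2,10] |-16|<=|16| out[9]=256 → r--

r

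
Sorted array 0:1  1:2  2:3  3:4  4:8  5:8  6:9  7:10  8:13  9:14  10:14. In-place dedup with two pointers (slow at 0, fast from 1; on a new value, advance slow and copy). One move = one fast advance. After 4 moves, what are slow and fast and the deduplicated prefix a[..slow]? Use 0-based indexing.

(s=0,f=1) a[fast]=2≠a[slow]=1 write a[1]=2 → slow++,fast++
(s=1,f=2) a[fast]=3≠a[slow]=2 write a[2]=3 → slow++,fast++
(s=2,f=3) a[fast]=4≠a[slow]=3 write a[3]=4 → slow++,fast++
(s=3,f=4) a[fast]=8≠a[slow]=4 write a[4]=8 → slow++,fast++

slow=4, fast=5, prefix=[1, 2, 3, 4, 8]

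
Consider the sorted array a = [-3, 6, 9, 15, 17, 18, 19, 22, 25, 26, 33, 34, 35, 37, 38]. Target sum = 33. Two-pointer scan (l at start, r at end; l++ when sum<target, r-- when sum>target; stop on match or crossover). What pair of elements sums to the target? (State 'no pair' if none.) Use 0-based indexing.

[0,14] -3+38=35 >33 → r--
[0,13] -3+37=34 >33 → r--
[0,12] -3+35=32 <33 → l++
[1,12] 6+35=41 >33 → r--
[1,11] 6+34=40 >33 → r--
[1,10] 6+33=39 >33 → r--
[1,9] 6+26=32 <33 → l++
[2,9] 9+26=35 >33 → r--
[2,8] 9+25=34 >33 → r--
[2,7] 9+22=31 <33 → l++
[3,7] 15+22=37 >33 → r--
[3,6] 15+19=34 >33 → r--
[3,5] 15+18=33 → found

(15, 18)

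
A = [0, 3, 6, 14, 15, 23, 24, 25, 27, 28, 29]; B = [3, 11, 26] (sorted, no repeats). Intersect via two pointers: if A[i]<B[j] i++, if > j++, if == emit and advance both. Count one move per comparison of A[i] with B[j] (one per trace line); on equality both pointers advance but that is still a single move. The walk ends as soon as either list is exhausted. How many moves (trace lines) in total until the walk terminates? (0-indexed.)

i=0 j=0: 0<3, i++
i=1 j=0: 3==3 emit, i++,j++
i=2 j=1: 6<11, i++
i=3 j=1: 14>11, j++
i=3 j=2: 14<26, i++
i=4 j=2: 15<26, i++
i=5 j=2: 23<26, i++
i=6 j=2: 24<26, i++
i=7 j=2: 25<26, i++
i=8 j=2: 27>26, j++

10 moves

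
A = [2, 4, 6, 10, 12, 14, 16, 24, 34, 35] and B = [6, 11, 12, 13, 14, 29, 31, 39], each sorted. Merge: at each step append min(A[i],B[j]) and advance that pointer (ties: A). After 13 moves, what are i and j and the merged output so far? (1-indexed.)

i=9, j=6, merged so far=[2, 4, 6, 6, 10, 11, 12, 12, 13, 14, 14, 16, 24]

[i=1,j=1] A[i]=2<=B[j]=6 take 2 → i++
[i=2,j=1] A[i]=4<=B[j]=6 take 4 → i++
[i=3,j=1] A[i]=6<=B[j]=6 take 6 → i++
[i=4,j=1] A[i]=10>B[j]=6 take 6 → j++
[i=4,j=2] A[i]=10<=B[j]=11 take 10 → i++
[i=5,j=2] A[i]=12>B[j]=11 take 11 → j++
[i=5,j=3] A[i]=12<=B[j]=12 take 12 → i++
[i=6,j=3] A[i]=14>B[j]=12 take 12 → j++
[i=6,j=4] A[i]=14>B[j]=13 take 13 → j++
[i=6,j=5] A[i]=14<=B[j]=14 take 14 → i++
[i=7,j=5] A[i]=16>B[j]=14 take 14 → j++
[i=7,j=6] A[i]=16<=B[j]=29 take 16 → i++
[i=8,j=6] A[i]=24<=B[j]=29 take 24 → i++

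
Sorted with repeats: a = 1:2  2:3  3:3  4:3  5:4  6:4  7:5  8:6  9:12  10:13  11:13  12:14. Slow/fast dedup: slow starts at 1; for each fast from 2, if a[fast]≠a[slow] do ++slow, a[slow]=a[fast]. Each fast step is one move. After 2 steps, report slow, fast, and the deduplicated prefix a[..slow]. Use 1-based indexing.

slow=2, fast=4, prefix=[2, 3]

slow=1 fast=2: a[fast]=3≠a[slow]=2 write a[2]=3, slow++,fast++
slow=2 fast=3: a[fast]=3=a[slow] dup, fast++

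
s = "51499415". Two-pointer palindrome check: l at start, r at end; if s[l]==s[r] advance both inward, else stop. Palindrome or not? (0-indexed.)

palindrome

[0,7] '5'=='5' → l++,r--
[1,6] '1'=='1' → l++,r--
[2,5] '4'=='4' → l++,r--
[3,4] '9'=='9' → l++,r--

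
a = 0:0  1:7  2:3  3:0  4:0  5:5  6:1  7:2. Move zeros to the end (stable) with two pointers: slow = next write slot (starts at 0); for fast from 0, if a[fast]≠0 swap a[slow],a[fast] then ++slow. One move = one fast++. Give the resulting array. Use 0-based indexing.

[7, 3, 5, 1, 2, 0, 0, 0]

(s=0,f=0) a[fast]=0 → fast++
(s=0,f=1) a[fast]=7≠0 swap→a[0]=7 → slow++,fast++
(s=1,f=2) a[fast]=3≠0 swap→a[1]=3 → slow++,fast++
(s=2,f=3) a[fast]=0 → fast++
(s=2,f=4) a[fast]=0 → fast++
(s=2,f=5) a[fast]=5≠0 swap→a[2]=5 → slow++,fast++
(s=3,f=6) a[fast]=1≠0 swap→a[3]=1 → slow++,fast++
(s=4,f=7) a[fast]=2≠0 swap→a[4]=2 → slow++,fast++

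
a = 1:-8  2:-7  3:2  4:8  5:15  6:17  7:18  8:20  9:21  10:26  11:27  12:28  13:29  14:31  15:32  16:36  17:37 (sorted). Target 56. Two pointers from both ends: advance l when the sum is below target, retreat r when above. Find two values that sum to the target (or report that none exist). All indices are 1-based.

(20, 36)

l=1 r=17: -8+37=29 <56, l++
l=2 r=17: -7+37=30 <56, l++
l=3 r=17: 2+37=39 <56, l++
l=4 r=17: 8+37=45 <56, l++
l=5 r=17: 15+37=52 <56, l++
l=6 r=17: 17+37=54 <56, l++
l=7 r=17: 18+37=55 <56, l++
l=8 r=17: 20+37=57 >56, r--
l=8 r=16: 20+36=56, found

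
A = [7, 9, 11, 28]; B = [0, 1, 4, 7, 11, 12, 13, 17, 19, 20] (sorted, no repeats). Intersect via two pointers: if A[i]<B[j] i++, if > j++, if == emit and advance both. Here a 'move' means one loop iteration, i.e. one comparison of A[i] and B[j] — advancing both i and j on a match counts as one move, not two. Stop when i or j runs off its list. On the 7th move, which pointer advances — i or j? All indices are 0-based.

i=0 j=0: 7>0, j++
i=0 j=1: 7>1, j++
i=0 j=2: 7>4, j++
i=0 j=3: 7==7 emit, i++,j++
i=1 j=4: 9<11, i++
i=2 j=4: 11==11 emit, i++,j++
i=3 j=5: 28>12, j++

j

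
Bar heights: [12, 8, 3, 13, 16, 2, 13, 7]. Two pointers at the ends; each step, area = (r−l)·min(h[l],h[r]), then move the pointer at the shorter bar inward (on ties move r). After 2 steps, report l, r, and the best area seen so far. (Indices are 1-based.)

[1,8] min(12,7)*7=49 best=49 * → r--
[1,7] min(12,13)*6=72 best=72 * → l++

l=2, r=7, best area=72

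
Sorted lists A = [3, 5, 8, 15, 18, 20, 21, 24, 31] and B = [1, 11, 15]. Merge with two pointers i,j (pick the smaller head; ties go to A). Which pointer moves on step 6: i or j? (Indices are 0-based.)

i

[i=0,j=0] A[i]=3>B[j]=1 take 1 → j++
[i=0,j=1] A[i]=3<=B[j]=11 take 3 → i++
[i=1,j=1] A[i]=5<=B[j]=11 take 5 → i++
[i=2,j=1] A[i]=8<=B[j]=11 take 8 → i++
[i=3,j=1] A[i]=15>B[j]=11 take 11 → j++
[i=3,j=2] A[i]=15<=B[j]=15 take 15 → i++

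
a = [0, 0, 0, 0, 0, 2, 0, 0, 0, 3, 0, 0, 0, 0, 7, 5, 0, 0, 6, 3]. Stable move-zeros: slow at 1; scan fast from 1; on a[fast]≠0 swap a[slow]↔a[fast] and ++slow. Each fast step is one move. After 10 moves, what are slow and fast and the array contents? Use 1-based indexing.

slow=1 fast=1: a[fast]=0, fast++
slow=1 fast=2: a[fast]=0, fast++
slow=1 fast=3: a[fast]=0, fast++
slow=1 fast=4: a[fast]=0, fast++
slow=1 fast=5: a[fast]=0, fast++
slow=1 fast=6: a[fast]=2≠0 swap→a[1]=2, slow++,fast++
slow=2 fast=7: a[fast]=0, fast++
slow=2 fast=8: a[fast]=0, fast++
slow=2 fast=9: a[fast]=0, fast++
slow=2 fast=10: a[fast]=3≠0 swap→a[2]=3, slow++,fast++

slow=3, fast=11, a=[2, 3, 0, 0, 0, 0, 0, 0, 0, 0, 0, 0, 0, 0, 7, 5, 0, 0, 6, 3]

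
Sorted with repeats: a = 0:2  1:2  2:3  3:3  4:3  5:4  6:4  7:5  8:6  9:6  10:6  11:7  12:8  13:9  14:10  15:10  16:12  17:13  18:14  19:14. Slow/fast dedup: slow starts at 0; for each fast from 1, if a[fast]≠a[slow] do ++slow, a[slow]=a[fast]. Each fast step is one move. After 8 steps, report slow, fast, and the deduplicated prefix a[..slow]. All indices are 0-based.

slow=0 fast=1: a[fast]=2=a[slow] dup, fast++
slow=0 fast=2: a[fast]=3≠a[slow]=2 write a[1]=3, slow++,fast++
slow=1 fast=3: a[fast]=3=a[slow] dup, fast++
slow=1 fast=4: a[fast]=3=a[slow] dup, fast++
slow=1 fast=5: a[fast]=4≠a[slow]=3 write a[2]=4, slow++,fast++
slow=2 fast=6: a[fast]=4=a[slow] dup, fast++
slow=2 fast=7: a[fast]=5≠a[slow]=4 write a[3]=5, slow++,fast++
slow=3 fast=8: a[fast]=6≠a[slow]=5 write a[4]=6, slow++,fast++

slow=4, fast=9, prefix=[2, 3, 4, 5, 6]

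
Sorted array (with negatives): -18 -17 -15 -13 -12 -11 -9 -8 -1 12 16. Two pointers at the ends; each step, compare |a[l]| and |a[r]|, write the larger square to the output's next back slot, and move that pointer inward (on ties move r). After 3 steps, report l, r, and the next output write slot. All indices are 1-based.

l=3, r=10, next write slot=8

[1,11] |-18|>|16| out[11]=324 → l++
[2,11] |-17|>|16| out[10]=289 → l++
[3,11] |-15|<=|16| out[9]=256 → r--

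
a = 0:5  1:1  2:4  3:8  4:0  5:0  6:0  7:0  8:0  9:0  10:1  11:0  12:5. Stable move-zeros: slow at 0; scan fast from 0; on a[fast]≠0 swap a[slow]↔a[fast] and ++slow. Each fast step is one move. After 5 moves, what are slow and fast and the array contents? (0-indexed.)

slow=4, fast=5, a=[5, 1, 4, 8, 0, 0, 0, 0, 0, 0, 1, 0, 5]

(s=0,f=0) a[fast]=5≠0 swap→a[0]=5 → slow++,fast++
(s=1,f=1) a[fast]=1≠0 swap→a[1]=1 → slow++,fast++
(s=2,f=2) a[fast]=4≠0 swap→a[2]=4 → slow++,fast++
(s=3,f=3) a[fast]=8≠0 swap→a[3]=8 → slow++,fast++
(s=4,f=4) a[fast]=0 → fast++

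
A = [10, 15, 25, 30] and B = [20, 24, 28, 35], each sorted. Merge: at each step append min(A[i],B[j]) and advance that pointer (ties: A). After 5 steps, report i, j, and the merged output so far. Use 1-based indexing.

i=4, j=3, merged so far=[10, 15, 20, 24, 25]

i=1 j=1: A[i]=10<=B[j]=20 take 10, i++
i=2 j=1: A[i]=15<=B[j]=20 take 15, i++
i=3 j=1: A[i]=25>B[j]=20 take 20, j++
i=3 j=2: A[i]=25>B[j]=24 take 24, j++
i=3 j=3: A[i]=25<=B[j]=28 take 25, i++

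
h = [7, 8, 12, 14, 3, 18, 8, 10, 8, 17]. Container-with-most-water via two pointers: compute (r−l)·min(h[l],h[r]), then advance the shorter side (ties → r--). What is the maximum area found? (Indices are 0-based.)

l=0 r=9: min(7,17)*9=63 best=63 *, l++
l=1 r=9: min(8,17)*8=64 best=64 *, l++
l=2 r=9: min(12,17)*7=84 best=84 *, l++
l=3 r=9: min(14,17)*6=84 best=84, l++
l=4 r=9: min(3,17)*5=15 best=84, l++
l=5 r=9: min(18,17)*4=68 best=84, r--
l=5 r=8: min(18,8)*3=24 best=84, r--
l=5 r=7: min(18,10)*2=20 best=84, r--
l=5 r=6: min(18,8)*1=8 best=84, r--

max area = 84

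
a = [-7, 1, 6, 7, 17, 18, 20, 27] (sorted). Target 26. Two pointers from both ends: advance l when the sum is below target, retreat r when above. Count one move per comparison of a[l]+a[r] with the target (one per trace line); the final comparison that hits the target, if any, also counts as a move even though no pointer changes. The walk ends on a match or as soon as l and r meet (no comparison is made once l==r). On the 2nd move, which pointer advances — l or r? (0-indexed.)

l=0 r=7: -7+27=20 <26, l++
l=1 r=7: 1+27=28 >26, r--

r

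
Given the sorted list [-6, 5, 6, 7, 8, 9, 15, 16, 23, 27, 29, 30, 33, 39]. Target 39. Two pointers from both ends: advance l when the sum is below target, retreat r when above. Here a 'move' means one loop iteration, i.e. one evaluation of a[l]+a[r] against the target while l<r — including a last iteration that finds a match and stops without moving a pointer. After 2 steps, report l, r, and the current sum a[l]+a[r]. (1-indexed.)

l=2, r=13, sum=38

l=1 r=14: -6+39=33 <39, l++
l=2 r=14: 5+39=44 >39, r--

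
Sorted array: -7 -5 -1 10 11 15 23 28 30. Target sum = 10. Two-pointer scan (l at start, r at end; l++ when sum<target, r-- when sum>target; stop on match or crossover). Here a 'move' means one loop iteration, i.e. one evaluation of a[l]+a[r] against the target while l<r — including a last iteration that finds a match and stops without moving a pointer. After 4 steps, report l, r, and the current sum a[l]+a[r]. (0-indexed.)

l=1, r=5, sum=10

l=0 r=8: -7+30=23 >10, r--
l=0 r=7: -7+28=21 >10, r--
l=0 r=6: -7+23=16 >10, r--
l=0 r=5: -7+15=8 <10, l++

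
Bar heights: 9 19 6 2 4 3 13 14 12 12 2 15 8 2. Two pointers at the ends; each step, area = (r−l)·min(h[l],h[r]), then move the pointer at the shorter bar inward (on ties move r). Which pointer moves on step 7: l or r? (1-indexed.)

r

[1,14] min(9,2)*13=26 best=26 * → r--
[1,13] min(9,8)*12=96 best=96 * → r--
[1,12] min(9,15)*11=99 best=99 * → l++
[2,12] min(19,15)*10=150 best=150 * → r--
[2,11] min(19,2)*9=18 best=150 → r--
[2,10] min(19,12)*8=96 best=150 → r--
[2,9] min(19,12)*7=84 best=150 → r--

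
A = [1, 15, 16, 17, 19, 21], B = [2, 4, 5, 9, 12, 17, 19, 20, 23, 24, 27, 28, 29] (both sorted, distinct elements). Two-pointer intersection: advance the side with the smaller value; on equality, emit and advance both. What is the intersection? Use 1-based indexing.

intersection = [17, 19]

[i=1,j=1] 1<2 → i++
[i=2,j=1] 15>2 → j++
[i=2,j=2] 15>4 → j++
[i=2,j=3] 15>5 → j++
[i=2,j=4] 15>9 → j++
[i=2,j=5] 15>12 → j++
[i=2,j=6] 15<17 → i++
[i=3,j=6] 16<17 → i++
[i=4,j=6] 17==17 emit → i++,j++
[i=5,j=7] 19==19 emit → i++,j++
[i=6,j=8] 21>20 → j++
[i=6,j=9] 21<23 → i++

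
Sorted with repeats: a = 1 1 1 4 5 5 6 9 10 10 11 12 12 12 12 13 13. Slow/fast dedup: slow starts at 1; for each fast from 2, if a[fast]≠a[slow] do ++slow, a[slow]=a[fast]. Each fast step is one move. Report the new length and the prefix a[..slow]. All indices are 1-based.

length 9; prefix = [1, 4, 5, 6, 9, 10, 11, 12, 13]

(s=1,f=2) a[fast]=1=a[slow] dup → fast++
(s=1,f=3) a[fast]=1=a[slow] dup → fast++
(s=1,f=4) a[fast]=4≠a[slow]=1 write a[2]=4 → slow++,fast++
(s=2,f=5) a[fast]=5≠a[slow]=4 write a[3]=5 → slow++,fast++
(s=3,f=6) a[fast]=5=a[slow] dup → fast++
(s=3,f=7) a[fast]=6≠a[slow]=5 write a[4]=6 → slow++,fast++
(s=4,f=8) a[fast]=9≠a[slow]=6 write a[5]=9 → slow++,fast++
(s=5,f=9) a[fast]=10≠a[slow]=9 write a[6]=10 → slow++,fast++
(s=6,f=10) a[fast]=10=a[slow] dup → fast++
(s=6,f=11) a[fast]=11≠a[slow]=10 write a[7]=11 → slow++,fast++
(s=7,f=12) a[fast]=12≠a[slow]=11 write a[8]=12 → slow++,fast++
(s=8,f=13) a[fast]=12=a[slow] dup → fast++
(s=8,f=14) a[fast]=12=a[slow] dup → fast++
(s=8,f=15) a[fast]=12=a[slow] dup → fast++
(s=8,f=16) a[fast]=13≠a[slow]=12 write a[9]=13 → slow++,fast++
(s=9,f=17) a[fast]=13=a[slow] dup → fast++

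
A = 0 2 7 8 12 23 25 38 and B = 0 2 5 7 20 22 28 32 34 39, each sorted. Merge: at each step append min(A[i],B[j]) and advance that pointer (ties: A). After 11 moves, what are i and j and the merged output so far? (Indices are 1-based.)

i=6, j=7, merged so far=[0, 0, 2, 2, 5, 7, 7, 8, 12, 20, 22]

i=1 j=1: A[i]=0<=B[j]=0 take 0, i++
i=2 j=1: A[i]=2>B[j]=0 take 0, j++
i=2 j=2: A[i]=2<=B[j]=2 take 2, i++
i=3 j=2: A[i]=7>B[j]=2 take 2, j++
i=3 j=3: A[i]=7>B[j]=5 take 5, j++
i=3 j=4: A[i]=7<=B[j]=7 take 7, i++
i=4 j=4: A[i]=8>B[j]=7 take 7, j++
i=4 j=5: A[i]=8<=B[j]=20 take 8, i++
i=5 j=5: A[i]=12<=B[j]=20 take 12, i++
i=6 j=5: A[i]=23>B[j]=20 take 20, j++
i=6 j=6: A[i]=23>B[j]=22 take 22, j++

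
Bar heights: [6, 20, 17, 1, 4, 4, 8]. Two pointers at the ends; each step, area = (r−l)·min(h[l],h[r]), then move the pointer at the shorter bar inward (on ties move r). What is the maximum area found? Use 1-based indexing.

[1,7] min(6,8)*6=36 best=36 * → l++
[2,7] min(20,8)*5=40 best=40 * → r--
[2,6] min(20,4)*4=16 best=40 → r--
[2,5] min(20,4)*3=12 best=40 → r--
[2,4] min(20,1)*2=2 best=40 → r--
[2,3] min(20,17)*1=17 best=40 → r--

max area = 40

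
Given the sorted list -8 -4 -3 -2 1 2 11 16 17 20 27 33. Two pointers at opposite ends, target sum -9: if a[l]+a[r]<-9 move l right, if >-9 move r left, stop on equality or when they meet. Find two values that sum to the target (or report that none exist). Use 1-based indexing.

l=1 r=12: -8+33=25 >-9, r--
l=1 r=11: -8+27=19 >-9, r--
l=1 r=10: -8+20=12 >-9, r--
l=1 r=9: -8+17=9 >-9, r--
l=1 r=8: -8+16=8 >-9, r--
l=1 r=7: -8+11=3 >-9, r--
l=1 r=6: -8+2=-6 >-9, r--
l=1 r=5: -8+1=-7 >-9, r--
l=1 r=4: -8+-2=-10 <-9, l++
l=2 r=4: -4+-2=-6 >-9, r--
l=2 r=3: -4+-3=-7 >-9, r--

no pair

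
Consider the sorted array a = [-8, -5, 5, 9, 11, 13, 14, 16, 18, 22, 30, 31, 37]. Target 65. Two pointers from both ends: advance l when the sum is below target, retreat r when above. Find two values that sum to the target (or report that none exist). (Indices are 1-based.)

no pair

l=1 r=13: -8+37=29 <65, l++
l=2 r=13: -5+37=32 <65, l++
l=3 r=13: 5+37=42 <65, l++
l=4 r=13: 9+37=46 <65, l++
l=5 r=13: 11+37=48 <65, l++
l=6 r=13: 13+37=50 <65, l++
l=7 r=13: 14+37=51 <65, l++
l=8 r=13: 16+37=53 <65, l++
l=9 r=13: 18+37=55 <65, l++
l=10 r=13: 22+37=59 <65, l++
l=11 r=13: 30+37=67 >65, r--
l=11 r=12: 30+31=61 <65, l++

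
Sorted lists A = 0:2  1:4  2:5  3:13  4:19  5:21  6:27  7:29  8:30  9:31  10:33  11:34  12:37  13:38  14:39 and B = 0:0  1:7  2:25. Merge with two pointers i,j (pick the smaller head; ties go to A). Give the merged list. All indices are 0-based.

i=0 j=0: A[i]=2>B[j]=0 take 0, j++
i=0 j=1: A[i]=2<=B[j]=7 take 2, i++
i=1 j=1: A[i]=4<=B[j]=7 take 4, i++
i=2 j=1: A[i]=5<=B[j]=7 take 5, i++
i=3 j=1: A[i]=13>B[j]=7 take 7, j++
i=3 j=2: A[i]=13<=B[j]=25 take 13, i++
i=4 j=2: A[i]=19<=B[j]=25 take 19, i++
i=5 j=2: A[i]=21<=B[j]=25 take 21, i++
i=6 j=2: A[i]=27>B[j]=25 take 25, j++
i=6 j=3: B done, take A[i]=27, i++
i=7 j=3: B done, take A[i]=29, i++
i=8 j=3: B done, take A[i]=30, i++
i=9 j=3: B done, take A[i]=31, i++
i=10 j=3: B done, take A[i]=33, i++
i=11 j=3: B done, take A[i]=34, i++
i=12 j=3: B done, take A[i]=37, i++
i=13 j=3: B done, take A[i]=38, i++
i=14 j=3: B done, take A[i]=39, i++

[0, 2, 4, 5, 7, 13, 19, 21, 25, 27, 29, 30, 31, 33, 34, 37, 38, 39]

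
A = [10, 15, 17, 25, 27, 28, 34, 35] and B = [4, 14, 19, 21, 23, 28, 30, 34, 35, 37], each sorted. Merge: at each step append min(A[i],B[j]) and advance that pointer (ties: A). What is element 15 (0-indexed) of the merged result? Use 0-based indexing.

i=0 j=0: A[i]=10>B[j]=4 take 4, j++
i=0 j=1: A[i]=10<=B[j]=14 take 10, i++
i=1 j=1: A[i]=15>B[j]=14 take 14, j++
i=1 j=2: A[i]=15<=B[j]=19 take 15, i++
i=2 j=2: A[i]=17<=B[j]=19 take 17, i++
i=3 j=2: A[i]=25>B[j]=19 take 19, j++
i=3 j=3: A[i]=25>B[j]=21 take 21, j++
i=3 j=4: A[i]=25>B[j]=23 take 23, j++
i=3 j=5: A[i]=25<=B[j]=28 take 25, i++
i=4 j=5: A[i]=27<=B[j]=28 take 27, i++
i=5 j=5: A[i]=28<=B[j]=28 take 28, i++
i=6 j=5: A[i]=34>B[j]=28 take 28, j++
i=6 j=6: A[i]=34>B[j]=30 take 30, j++
i=6 j=7: A[i]=34<=B[j]=34 take 34, i++
i=7 j=7: A[i]=35>B[j]=34 take 34, j++
i=7 j=8: A[i]=35<=B[j]=35 take 35, i++
i=8 j=8: A done, take B[j]=35, j++
i=8 j=9: A done, take B[j]=37, j++

merged[15] = 35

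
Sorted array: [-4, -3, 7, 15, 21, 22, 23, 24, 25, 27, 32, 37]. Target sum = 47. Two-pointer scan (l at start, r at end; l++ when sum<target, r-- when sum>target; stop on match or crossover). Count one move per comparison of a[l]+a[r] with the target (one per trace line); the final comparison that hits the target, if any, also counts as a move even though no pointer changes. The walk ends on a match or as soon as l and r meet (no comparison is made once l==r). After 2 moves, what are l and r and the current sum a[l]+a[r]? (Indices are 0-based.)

l=2, r=11, sum=44

[0,11] -4+37=33 <47 → l++
[1,11] -3+37=34 <47 → l++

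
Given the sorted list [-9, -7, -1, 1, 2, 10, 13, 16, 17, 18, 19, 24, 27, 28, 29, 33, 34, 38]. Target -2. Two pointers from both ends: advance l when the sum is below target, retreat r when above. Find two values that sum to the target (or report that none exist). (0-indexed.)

no pair

l=0 r=17: -9+38=29 >-2, r--
l=0 r=16: -9+34=25 >-2, r--
l=0 r=15: -9+33=24 >-2, r--
l=0 r=14: -9+29=20 >-2, r--
l=0 r=13: -9+28=19 >-2, r--
l=0 r=12: -9+27=18 >-2, r--
l=0 r=11: -9+24=15 >-2, r--
l=0 r=10: -9+19=10 >-2, r--
l=0 r=9: -9+18=9 >-2, r--
l=0 r=8: -9+17=8 >-2, r--
l=0 r=7: -9+16=7 >-2, r--
l=0 r=6: -9+13=4 >-2, r--
l=0 r=5: -9+10=1 >-2, r--
l=0 r=4: -9+2=-7 <-2, l++
l=1 r=4: -7+2=-5 <-2, l++
l=2 r=4: -1+2=1 >-2, r--
l=2 r=3: -1+1=0 >-2, r--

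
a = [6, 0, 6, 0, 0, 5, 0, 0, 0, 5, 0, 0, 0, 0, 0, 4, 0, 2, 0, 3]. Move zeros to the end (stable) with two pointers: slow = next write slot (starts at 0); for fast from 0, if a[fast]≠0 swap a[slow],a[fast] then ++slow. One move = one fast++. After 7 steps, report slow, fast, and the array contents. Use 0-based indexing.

slow=0 fast=0: a[fast]=6≠0 swap→a[0]=6, slow++,fast++
slow=1 fast=1: a[fast]=0, fast++
slow=1 fast=2: a[fast]=6≠0 swap→a[1]=6, slow++,fast++
slow=2 fast=3: a[fast]=0, fast++
slow=2 fast=4: a[fast]=0, fast++
slow=2 fast=5: a[fast]=5≠0 swap→a[2]=5, slow++,fast++
slow=3 fast=6: a[fast]=0, fast++

slow=3, fast=7, a=[6, 6, 5, 0, 0, 0, 0, 0, 0, 5, 0, 0, 0, 0, 0, 4, 0, 2, 0, 3]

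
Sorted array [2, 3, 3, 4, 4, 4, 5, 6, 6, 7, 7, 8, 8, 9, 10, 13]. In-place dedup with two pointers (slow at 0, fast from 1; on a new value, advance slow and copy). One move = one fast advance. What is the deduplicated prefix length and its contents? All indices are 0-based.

(s=0,f=1) a[fast]=3≠a[slow]=2 write a[1]=3 → slow++,fast++
(s=1,f=2) a[fast]=3=a[slow] dup → fast++
(s=1,f=3) a[fast]=4≠a[slow]=3 write a[2]=4 → slow++,fast++
(s=2,f=4) a[fast]=4=a[slow] dup → fast++
(s=2,f=5) a[fast]=4=a[slow] dup → fast++
(s=2,f=6) a[fast]=5≠a[slow]=4 write a[3]=5 → slow++,fast++
(s=3,f=7) a[fast]=6≠a[slow]=5 write a[4]=6 → slow++,fast++
(s=4,f=8) a[fast]=6=a[slow] dup → fast++
(s=4,f=9) a[fast]=7≠a[slow]=6 write a[5]=7 → slow++,fast++
(s=5,f=10) a[fast]=7=a[slow] dup → fast++
(s=5,f=11) a[fast]=8≠a[slow]=7 write a[6]=8 → slow++,fast++
(s=6,f=12) a[fast]=8=a[slow] dup → fast++
(s=6,f=13) a[fast]=9≠a[slow]=8 write a[7]=9 → slow++,fast++
(s=7,f=14) a[fast]=10≠a[slow]=9 write a[8]=10 → slow++,fast++
(s=8,f=15) a[fast]=13≠a[slow]=10 write a[9]=13 → slow++,fast++

length 10; prefix = [2, 3, 4, 5, 6, 7, 8, 9, 10, 13]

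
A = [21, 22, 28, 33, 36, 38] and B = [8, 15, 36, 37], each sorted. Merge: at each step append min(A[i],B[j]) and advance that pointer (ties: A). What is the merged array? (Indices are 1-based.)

i=1 j=1: A[i]=21>B[j]=8 take 8, j++
i=1 j=2: A[i]=21>B[j]=15 take 15, j++
i=1 j=3: A[i]=21<=B[j]=36 take 21, i++
i=2 j=3: A[i]=22<=B[j]=36 take 22, i++
i=3 j=3: A[i]=28<=B[j]=36 take 28, i++
i=4 j=3: A[i]=33<=B[j]=36 take 33, i++
i=5 j=3: A[i]=36<=B[j]=36 take 36, i++
i=6 j=3: A[i]=38>B[j]=36 take 36, j++
i=6 j=4: A[i]=38>B[j]=37 take 37, j++
i=6 j=5: B done, take A[i]=38, i++

[8, 15, 21, 22, 28, 33, 36, 36, 37, 38]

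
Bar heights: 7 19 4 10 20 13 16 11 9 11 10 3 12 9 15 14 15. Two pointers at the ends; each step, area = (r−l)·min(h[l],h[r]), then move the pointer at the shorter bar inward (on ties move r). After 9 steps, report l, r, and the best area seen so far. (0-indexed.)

l=0 r=16: min(7,15)*16=112 best=112 *, l++
l=1 r=16: min(19,15)*15=225 best=225 *, r--
l=1 r=15: min(19,14)*14=196 best=225, r--
l=1 r=14: min(19,15)*13=195 best=225, r--
l=1 r=13: min(19,9)*12=108 best=225, r--
l=1 r=12: min(19,12)*11=132 best=225, r--
l=1 r=11: min(19,3)*10=30 best=225, r--
l=1 r=10: min(19,10)*9=90 best=225, r--
l=1 r=9: min(19,11)*8=88 best=225, r--

l=1, r=8, best area=225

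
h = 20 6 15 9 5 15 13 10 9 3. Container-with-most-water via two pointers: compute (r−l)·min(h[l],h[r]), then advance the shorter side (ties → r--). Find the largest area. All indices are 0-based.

max area = 78

l=0 r=9: min(20,3)*9=27 best=27 *, r--
l=0 r=8: min(20,9)*8=72 best=72 *, r--
l=0 r=7: min(20,10)*7=70 best=72, r--
l=0 r=6: min(20,13)*6=78 best=78 *, r--
l=0 r=5: min(20,15)*5=75 best=78, r--
l=0 r=4: min(20,5)*4=20 best=78, r--
l=0 r=3: min(20,9)*3=27 best=78, r--
l=0 r=2: min(20,15)*2=30 best=78, r--
l=0 r=1: min(20,6)*1=6 best=78, r--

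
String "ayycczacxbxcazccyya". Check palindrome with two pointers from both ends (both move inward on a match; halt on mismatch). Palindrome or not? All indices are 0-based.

palindrome

[0,18] 'a'=='a' → l++,r--
[1,17] 'y'=='y' → l++,r--
[2,16] 'y'=='y' → l++,r--
[3,15] 'c'=='c' → l++,r--
[4,14] 'c'=='c' → l++,r--
[5,13] 'z'=='z' → l++,r--
[6,12] 'a'=='a' → l++,r--
[7,11] 'c'=='c' → l++,r--
[8,10] 'x'=='x' → l++,r--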